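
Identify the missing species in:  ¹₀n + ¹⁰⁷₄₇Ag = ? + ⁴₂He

Conserve mass number: 1 + 107 = A + 4, so A = 104.
Conserve atomic number: 0 + 47 = Z + 2, so Z = 45.
Z = 45 is rhodium, so the species is ¹⁰⁴₄₅Rh.

Rh-104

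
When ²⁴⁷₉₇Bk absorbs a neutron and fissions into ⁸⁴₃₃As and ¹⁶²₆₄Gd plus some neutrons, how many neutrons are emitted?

2

Conserve mass number: 248 = 84 + 162 + k, so k = 248 − 246 = 2.
Check atomic number: 97 = 33 + 64 + 0 = 97. ✓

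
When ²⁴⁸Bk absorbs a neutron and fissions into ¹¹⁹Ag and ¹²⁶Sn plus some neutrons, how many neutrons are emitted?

4

Conserve mass number: 249 = 119 + 126 + k, so k = 249 − 245 = 4.
Check atomic number: 97 = 47 + 50 + 0 = 97. ✓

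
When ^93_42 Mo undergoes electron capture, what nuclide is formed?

Electron capture: mass number changes by +0, atomic number by -1.
A: 93 = 93; Z: 42 − 1 = 41.
Z = 41 is niobium, so the daughter is ^93_41 Nb.

Nb-93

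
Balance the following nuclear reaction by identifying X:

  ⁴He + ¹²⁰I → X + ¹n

Cs-123

Conserve mass number: 4 + 120 = A + 1, so A = 123.
Conserve atomic number: 2 + 53 = Z + 0, so Z = 55.
Z = 55 is caesium, so the species is ¹²³Cs.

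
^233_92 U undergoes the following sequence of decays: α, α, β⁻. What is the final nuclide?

Start: (A, Z) = (233, 92).
After α: (229, 90).
After α: (225, 88).
After β⁻: (225, 89).
Z = 89 is actinium.

Ac-225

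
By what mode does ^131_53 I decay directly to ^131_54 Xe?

beta-minus decay

ΔA = 131 − 131 = 0; ΔZ = 54 − 53 = +1.
A is unchanged and Z rises by 1 — a neutron has become a proton (β⁻ decay).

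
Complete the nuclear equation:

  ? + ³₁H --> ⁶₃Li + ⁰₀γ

He-3

Conserve mass number: A + 3 = 6 + 0, so A = 3.
Conserve atomic number: Z + 1 = 3 + 0, so Z = 2.
Z = 2 is helium, so the species is ³₂He.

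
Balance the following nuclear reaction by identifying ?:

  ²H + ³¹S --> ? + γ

Cl-33

Conserve mass number: 2 + 31 = A + 0, so A = 33.
Conserve atomic number: 1 + 16 = Z + 0, so Z = 17.
Z = 17 is chlorine, so the species is ³³Cl.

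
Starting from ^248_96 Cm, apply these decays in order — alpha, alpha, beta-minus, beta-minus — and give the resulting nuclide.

Pu-240

Start: (A, Z) = (248, 96).
After α: (244, 94).
After α: (240, 92).
After β⁻: (240, 93).
After β⁻: (240, 94).
Z = 94 is plutonium.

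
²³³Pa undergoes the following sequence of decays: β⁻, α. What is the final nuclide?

Start: (A, Z) = (233, 91).
After β⁻: (233, 92).
After α: (229, 90).
Z = 90 is thorium.

Th-229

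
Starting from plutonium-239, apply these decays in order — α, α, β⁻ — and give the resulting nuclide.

Start: (A, Z) = (239, 94).
After α: (235, 92).
After α: (231, 90).
After β⁻: (231, 91).
Z = 91 is protactinium.

Pa-231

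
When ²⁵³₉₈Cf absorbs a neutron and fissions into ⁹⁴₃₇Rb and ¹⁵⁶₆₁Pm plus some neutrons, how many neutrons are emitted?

4

Conserve mass number: 254 = 94 + 156 + k, so k = 254 − 250 = 4.
Check atomic number: 98 = 37 + 61 + 0 = 98. ✓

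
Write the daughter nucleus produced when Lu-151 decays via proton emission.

Yb-150

Proton emission: mass number changes by -1, atomic number by -1.
A: 151 − 1 = 150; Z: 71 − 1 = 70.
Z = 70 is ytterbium, so the daughter is Yb-150.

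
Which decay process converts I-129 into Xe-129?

beta-minus decay

ΔA = 129 − 129 = 0; ΔZ = 54 − 53 = +1.
A is unchanged and Z rises by 1 — a neutron has become a proton (β⁻ decay).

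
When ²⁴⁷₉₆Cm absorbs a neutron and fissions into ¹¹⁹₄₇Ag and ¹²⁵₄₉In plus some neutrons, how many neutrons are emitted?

Conserve mass number: 248 = 119 + 125 + k, so k = 248 − 244 = 4.
Check atomic number: 96 = 47 + 49 + 0 = 96. ✓

4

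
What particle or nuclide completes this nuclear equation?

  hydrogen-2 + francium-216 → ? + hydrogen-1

Conserve mass number: 2 + 216 = A + 1, so A = 217.
Conserve atomic number: 1 + 87 = Z + 1, so Z = 87.
Z = 87 is francium, so the species is francium-217.

Fr-217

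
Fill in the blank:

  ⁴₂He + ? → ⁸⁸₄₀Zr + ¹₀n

Conserve mass number: 4 + A = 88 + 1, so A = 85.
Conserve atomic number: 2 + Z = 40 + 0, so Z = 38.
Z = 38 is strontium, so the species is ⁸⁵₃₈Sr.

Sr-85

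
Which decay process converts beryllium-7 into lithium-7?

ΔA = 7 − 7 = 0; ΔZ = 3 − 4 = -1.
A is unchanged and Z drops by 1 — a proton has become a neutron (β⁺ emission or electron capture).

beta-plus decay or electron capture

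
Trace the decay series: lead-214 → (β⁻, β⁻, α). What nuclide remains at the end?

Pb-210

Start: (A, Z) = (214, 82).
After β⁻: (214, 83).
After β⁻: (214, 84).
After α: (210, 82).
Z = 82 is lead.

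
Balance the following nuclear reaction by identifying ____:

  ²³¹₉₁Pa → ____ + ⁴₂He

Conserve mass number: 231 = A + 4, so A = 227.
Conserve atomic number: 91 = Z + 2, so Z = 89.
Z = 89 is actinium, so the species is ²²⁷₈₉Ac.

Ac-227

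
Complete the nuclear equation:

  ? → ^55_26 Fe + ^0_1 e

Co-55

Conserve mass number: A = 55 + 0, so A = 55.
Conserve atomic number: Z = 26 + 1, so Z = 27.
Z = 27 is cobalt, so the species is ^55_27 Co.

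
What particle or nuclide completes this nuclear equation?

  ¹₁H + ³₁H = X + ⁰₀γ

He-4

Conserve mass number: 1 + 3 = A + 0, so A = 4.
Conserve atomic number: 1 + 1 = Z + 0, so Z = 2.
A = 4 and Z = 2 is ⁴₂He — an alpha particle.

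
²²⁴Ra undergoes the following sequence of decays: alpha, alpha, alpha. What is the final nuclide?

Start: (A, Z) = (224, 88).
After α: (220, 86).
After α: (216, 84).
After α: (212, 82).
Z = 82 is lead.

Pb-212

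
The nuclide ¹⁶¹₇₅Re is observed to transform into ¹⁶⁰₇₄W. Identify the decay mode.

proton emission

ΔA = 160 − 161 = -1; ΔZ = 74 − 75 = -1.
A drops by 1 and Z drops by 1 — a proton was emitted.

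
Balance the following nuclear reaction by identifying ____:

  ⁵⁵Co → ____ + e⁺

Conserve mass number: 55 = A + 0, so A = 55.
Conserve atomic number: 27 = Z + 1, so Z = 26.
Z = 26 is iron, so the species is ⁵⁵Fe.

Fe-55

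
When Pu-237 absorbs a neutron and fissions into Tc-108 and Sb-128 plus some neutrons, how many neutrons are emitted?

Conserve mass number: 238 = 108 + 128 + k, so k = 238 − 236 = 2.
Check atomic number: 94 = 43 + 51 + 0 = 94. ✓

2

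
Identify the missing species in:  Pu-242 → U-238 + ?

Conserve mass number: 242 = 238 + A, so A = 4.
Conserve atomic number: 94 = 92 + Z, so Z = 2.
A = 4 and Z = 2 is He-4 — an alpha particle.

alpha particle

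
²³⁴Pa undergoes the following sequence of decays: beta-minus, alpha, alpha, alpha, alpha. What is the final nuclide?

Start: (A, Z) = (234, 91).
After β⁻: (234, 92).
After α: (230, 90).
After α: (226, 88).
After α: (222, 86).
After α: (218, 84).
Z = 84 is polonium.

Po-218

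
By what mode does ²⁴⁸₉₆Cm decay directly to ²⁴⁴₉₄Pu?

ΔA = 244 − 248 = -4; ΔZ = 94 − 96 = -2.
A drops by 4 and Z drops by 2 — the signature of alpha emission.

alpha decay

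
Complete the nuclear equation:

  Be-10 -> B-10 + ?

beta-minus particle

Conserve mass number: 10 = 10 + A, so A = 0.
Conserve atomic number: 4 = 5 + Z, so Z = -1.
A = 0 and Z = -1 is e⁻ — a beta-minus particle.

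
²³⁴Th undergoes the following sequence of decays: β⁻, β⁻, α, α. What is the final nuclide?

Ra-226

Start: (A, Z) = (234, 90).
After β⁻: (234, 91).
After β⁻: (234, 92).
After α: (230, 90).
After α: (226, 88).
Z = 88 is radium.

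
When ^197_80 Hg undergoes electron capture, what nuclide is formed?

Au-197

Electron capture: mass number changes by +0, atomic number by -1.
A: 197 = 197; Z: 80 − 1 = 79.
Z = 79 is gold, so the daughter is ^197_79 Au.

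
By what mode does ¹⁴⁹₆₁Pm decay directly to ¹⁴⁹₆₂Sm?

ΔA = 149 − 149 = 0; ΔZ = 62 − 61 = +1.
A is unchanged and Z rises by 1 — a neutron has become a proton (β⁻ decay).

beta-minus decay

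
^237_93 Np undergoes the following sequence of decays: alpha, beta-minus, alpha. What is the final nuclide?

Start: (A, Z) = (237, 93).
After α: (233, 91).
After β⁻: (233, 92).
After α: (229, 90).
Z = 90 is thorium.

Th-229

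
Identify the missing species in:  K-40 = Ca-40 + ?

Conserve mass number: 40 = 40 + A, so A = 0.
Conserve atomic number: 19 = 20 + Z, so Z = -1.
A = 0 and Z = -1 is e⁻ — a beta-minus particle.

beta-minus particle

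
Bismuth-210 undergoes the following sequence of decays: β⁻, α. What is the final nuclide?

Pb-206

Start: (A, Z) = (210, 83).
After β⁻: (210, 84).
After α: (206, 82).
Z = 82 is lead.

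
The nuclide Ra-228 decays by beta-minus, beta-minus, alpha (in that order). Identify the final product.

Ra-224

Start: (A, Z) = (228, 88).
After β⁻: (228, 89).
After β⁻: (228, 90).
After α: (224, 88).
Z = 88 is radium.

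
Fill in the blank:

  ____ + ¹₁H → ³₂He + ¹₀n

triton

Conserve mass number: A + 1 = 3 + 1, so A = 3.
Conserve atomic number: Z + 1 = 2 + 0, so Z = 1.
A = 3 and Z = 1 is ³₁H — a triton.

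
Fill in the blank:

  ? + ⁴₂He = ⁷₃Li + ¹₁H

Conserve mass number: A + 4 = 7 + 1, so A = 4.
Conserve atomic number: Z + 2 = 3 + 1, so Z = 2.
A = 4 and Z = 2 is ⁴₂He — an alpha particle.

alpha particle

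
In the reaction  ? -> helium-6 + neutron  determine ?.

He-7

Conserve mass number: A = 6 + 1, so A = 7.
Conserve atomic number: Z = 2 + 0, so Z = 2.
Z = 2 is helium, so the species is helium-7.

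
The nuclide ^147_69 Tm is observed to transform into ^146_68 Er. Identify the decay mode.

ΔA = 146 − 147 = -1; ΔZ = 68 − 69 = -1.
A drops by 1 and Z drops by 1 — a proton was emitted.

proton emission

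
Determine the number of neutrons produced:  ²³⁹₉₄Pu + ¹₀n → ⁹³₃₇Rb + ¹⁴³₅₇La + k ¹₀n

Conserve mass number: 240 = 93 + 143 + k, so k = 240 − 236 = 4.
Check atomic number: 94 = 37 + 57 + 0 = 94. ✓

4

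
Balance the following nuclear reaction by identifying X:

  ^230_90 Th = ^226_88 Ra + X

alpha particle

Conserve mass number: 230 = 226 + A, so A = 4.
Conserve atomic number: 90 = 88 + Z, so Z = 2.
A = 4 and Z = 2 is ^4_2 He — an alpha particle.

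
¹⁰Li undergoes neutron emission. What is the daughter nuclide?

Neutron emission: mass number changes by -1, atomic number by +0.
A: 10 − 1 = 9; Z: 3 = 3.
Z = 3 is lithium, so the daughter is ⁹Li.

Li-9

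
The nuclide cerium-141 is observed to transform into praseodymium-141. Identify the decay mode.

beta-minus decay

ΔA = 141 − 141 = 0; ΔZ = 59 − 58 = +1.
A is unchanged and Z rises by 1 — a neutron has become a proton (β⁻ decay).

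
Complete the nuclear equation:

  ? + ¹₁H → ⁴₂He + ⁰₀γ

triton

Conserve mass number: A + 1 = 4 + 0, so A = 3.
Conserve atomic number: Z + 1 = 2 + 0, so Z = 1.
A = 3 and Z = 1 is ³₁H — a triton.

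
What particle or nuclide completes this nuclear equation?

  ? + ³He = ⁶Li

Conserve mass number: A + 3 = 6, so A = 3.
Conserve atomic number: Z + 2 = 3, so Z = 1.
A = 3 and Z = 1 is ³H — a triton.

triton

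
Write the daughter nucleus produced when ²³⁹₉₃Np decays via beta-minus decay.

Pu-239

Beta-minus decay: mass number changes by +0, atomic number by +1.
A: 239 = 239; Z: 93 + 1 = 94.
Z = 94 is plutonium, so the daughter is ²³⁹₉₄Pu.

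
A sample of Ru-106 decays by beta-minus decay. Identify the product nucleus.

Beta-minus decay: mass number changes by +0, atomic number by +1.
A: 106 = 106; Z: 44 + 1 = 45.
Z = 45 is rhodium, so the daughter is Rh-106.

Rh-106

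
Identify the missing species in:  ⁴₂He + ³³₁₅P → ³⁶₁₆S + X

proton

Conserve mass number: 4 + 33 = 36 + A, so A = 1.
Conserve atomic number: 2 + 15 = 16 + Z, so Z = 1.
A = 1 and Z = 1 is ¹₁H — a proton.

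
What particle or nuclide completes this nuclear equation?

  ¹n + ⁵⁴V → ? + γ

Conserve mass number: 1 + 54 = A + 0, so A = 55.
Conserve atomic number: 0 + 23 = Z + 0, so Z = 23.
Z = 23 is vanadium, so the species is ⁵⁵V.

V-55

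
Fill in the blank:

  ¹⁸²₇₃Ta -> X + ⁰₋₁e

W-182

Conserve mass number: 182 = A + 0, so A = 182.
Conserve atomic number: 73 = Z − 1, so Z = 74.
Z = 74 is tungsten, so the species is ¹⁸²₇₄W.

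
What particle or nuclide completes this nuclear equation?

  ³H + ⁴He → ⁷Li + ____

gamma ray

Conserve mass number: 3 + 4 = 7 + A, so A = 0.
Conserve atomic number: 1 + 2 = 3 + Z, so Z = 0.
A = 0 and Z = 0 is γ — a gamma ray.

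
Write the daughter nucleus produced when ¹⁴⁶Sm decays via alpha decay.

Alpha decay: mass number changes by -4, atomic number by -2.
A: 146 − 4 = 142; Z: 62 − 2 = 60.
Z = 60 is neodymium, so the daughter is ¹⁴²Nd.

Nd-142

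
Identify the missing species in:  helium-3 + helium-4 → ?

Conserve mass number: 3 + 4 = A, so A = 7.
Conserve atomic number: 2 + 2 = Z, so Z = 4.
Z = 4 is beryllium, so the species is beryllium-7.

Be-7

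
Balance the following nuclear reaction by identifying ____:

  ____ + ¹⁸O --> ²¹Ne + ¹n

alpha particle

Conserve mass number: A + 18 = 21 + 1, so A = 4.
Conserve atomic number: Z + 8 = 10 + 0, so Z = 2.
A = 4 and Z = 2 is ⁴He — an alpha particle.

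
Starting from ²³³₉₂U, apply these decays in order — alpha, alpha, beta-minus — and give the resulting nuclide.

Start: (A, Z) = (233, 92).
After α: (229, 90).
After α: (225, 88).
After β⁻: (225, 89).
Z = 89 is actinium.

Ac-225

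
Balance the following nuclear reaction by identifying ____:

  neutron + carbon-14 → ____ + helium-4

Conserve mass number: 1 + 14 = A + 4, so A = 11.
Conserve atomic number: 0 + 6 = Z + 2, so Z = 4.
Z = 4 is beryllium, so the species is beryllium-11.

Be-11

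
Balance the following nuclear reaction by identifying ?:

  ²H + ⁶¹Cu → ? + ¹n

Conserve mass number: 2 + 61 = A + 1, so A = 62.
Conserve atomic number: 1 + 29 = Z + 0, so Z = 30.
Z = 30 is zinc, so the species is ⁶²Zn.

Zn-62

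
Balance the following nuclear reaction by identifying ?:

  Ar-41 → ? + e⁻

K-41

Conserve mass number: 41 = A + 0, so A = 41.
Conserve atomic number: 18 = Z − 1, so Z = 19.
Z = 19 is potassium, so the species is K-41.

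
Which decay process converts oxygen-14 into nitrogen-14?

ΔA = 14 − 14 = 0; ΔZ = 7 − 8 = -1.
A is unchanged and Z drops by 1 — a proton has become a neutron (β⁺ emission or electron capture).

beta-plus decay or electron capture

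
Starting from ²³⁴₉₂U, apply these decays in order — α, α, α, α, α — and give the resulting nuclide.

Pb-214

Start: (A, Z) = (234, 92).
After α: (230, 90).
After α: (226, 88).
After α: (222, 86).
After α: (218, 84).
After α: (214, 82).
Z = 82 is lead.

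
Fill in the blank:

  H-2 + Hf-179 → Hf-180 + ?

Conserve mass number: 2 + 179 = 180 + A, so A = 1.
Conserve atomic number: 1 + 72 = 72 + Z, so Z = 1.
A = 1 and Z = 1 is H-1 — a proton.

proton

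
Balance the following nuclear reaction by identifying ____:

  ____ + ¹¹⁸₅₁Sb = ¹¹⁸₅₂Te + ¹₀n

Conserve mass number: A + 118 = 118 + 1, so A = 1.
Conserve atomic number: Z + 51 = 52 + 0, so Z = 1.
A = 1 and Z = 1 is ¹₁H — a proton.

proton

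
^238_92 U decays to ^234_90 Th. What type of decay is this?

ΔA = 234 − 238 = -4; ΔZ = 90 − 92 = -2.
A drops by 4 and Z drops by 2 — the signature of alpha emission.

alpha decay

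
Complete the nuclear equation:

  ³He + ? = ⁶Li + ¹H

Conserve mass number: 3 + A = 6 + 1, so A = 4.
Conserve atomic number: 2 + Z = 3 + 1, so Z = 2.
A = 4 and Z = 2 is ⁴He — an alpha particle.

alpha particle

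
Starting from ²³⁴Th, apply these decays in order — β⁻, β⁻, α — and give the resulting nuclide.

Start: (A, Z) = (234, 90).
After β⁻: (234, 91).
After β⁻: (234, 92).
After α: (230, 90).
Z = 90 is thorium.

Th-230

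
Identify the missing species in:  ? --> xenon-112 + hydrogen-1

Conserve mass number: A = 112 + 1, so A = 113.
Conserve atomic number: Z = 54 + 1, so Z = 55.
Z = 55 is caesium, so the species is caesium-113.

Cs-113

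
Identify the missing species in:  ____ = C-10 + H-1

N-11

Conserve mass number: A = 10 + 1, so A = 11.
Conserve atomic number: Z = 6 + 1, so Z = 7.
Z = 7 is nitrogen, so the species is N-11.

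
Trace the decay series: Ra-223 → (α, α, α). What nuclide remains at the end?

Start: (A, Z) = (223, 88).
After α: (219, 86).
After α: (215, 84).
After α: (211, 82).
Z = 82 is lead.

Pb-211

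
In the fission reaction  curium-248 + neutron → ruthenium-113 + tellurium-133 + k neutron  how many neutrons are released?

Conserve mass number: 249 = 113 + 133 + k, so k = 249 − 246 = 3.
Check atomic number: 96 = 44 + 52 + 0 = 96. ✓

3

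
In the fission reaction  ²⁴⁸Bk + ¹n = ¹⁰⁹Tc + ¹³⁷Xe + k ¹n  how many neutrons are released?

3

Conserve mass number: 249 = 109 + 137 + k, so k = 249 − 246 = 3.
Check atomic number: 97 = 43 + 54 + 0 = 97. ✓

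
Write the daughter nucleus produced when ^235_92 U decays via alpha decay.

Alpha decay: mass number changes by -4, atomic number by -2.
A: 235 − 4 = 231; Z: 92 − 2 = 90.
Z = 90 is thorium, so the daughter is ^231_90 Th.

Th-231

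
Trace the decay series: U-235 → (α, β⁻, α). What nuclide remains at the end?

Ac-227

Start: (A, Z) = (235, 92).
After α: (231, 90).
After β⁻: (231, 91).
After α: (227, 89).
Z = 89 is actinium.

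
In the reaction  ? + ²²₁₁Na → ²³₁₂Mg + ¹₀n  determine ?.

deuteron

Conserve mass number: A + 22 = 23 + 1, so A = 2.
Conserve atomic number: Z + 11 = 12 + 0, so Z = 1.
A = 2 and Z = 1 is ²₁H — a deuteron.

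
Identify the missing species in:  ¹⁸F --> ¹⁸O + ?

Conserve mass number: 18 = 18 + A, so A = 0.
Conserve atomic number: 9 = 8 + Z, so Z = 1.
A = 0 and Z = 1 is e⁺ — a positron.

positron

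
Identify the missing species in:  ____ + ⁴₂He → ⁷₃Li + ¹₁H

alpha particle

Conserve mass number: A + 4 = 7 + 1, so A = 4.
Conserve atomic number: Z + 2 = 3 + 1, so Z = 2.
A = 4 and Z = 2 is ⁴₂He — an alpha particle.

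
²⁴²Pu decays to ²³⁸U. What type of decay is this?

alpha decay

ΔA = 238 − 242 = -4; ΔZ = 92 − 94 = -2.
A drops by 4 and Z drops by 2 — the signature of alpha emission.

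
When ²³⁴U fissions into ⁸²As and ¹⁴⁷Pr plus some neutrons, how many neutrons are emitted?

5

Conserve mass number: 234 = 82 + 147 + k, so k = 234 − 229 = 5.
Check atomic number: 92 = 33 + 59 + 0 = 92. ✓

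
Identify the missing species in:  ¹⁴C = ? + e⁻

N-14

Conserve mass number: 14 = A + 0, so A = 14.
Conserve atomic number: 6 = Z − 1, so Z = 7.
Z = 7 is nitrogen, so the species is ¹⁴N.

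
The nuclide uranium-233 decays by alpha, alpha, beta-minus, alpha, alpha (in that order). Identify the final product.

At-217

Start: (A, Z) = (233, 92).
After α: (229, 90).
After α: (225, 88).
After β⁻: (225, 89).
After α: (221, 87).
After α: (217, 85).
Z = 85 is astatine.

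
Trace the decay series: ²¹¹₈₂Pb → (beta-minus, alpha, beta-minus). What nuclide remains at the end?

Start: (A, Z) = (211, 82).
After β⁻: (211, 83).
After α: (207, 81).
After β⁻: (207, 82).
Z = 82 is lead.

Pb-207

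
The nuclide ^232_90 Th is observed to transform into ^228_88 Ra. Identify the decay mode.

ΔA = 228 − 232 = -4; ΔZ = 88 − 90 = -2.
A drops by 4 and Z drops by 2 — the signature of alpha emission.

alpha decay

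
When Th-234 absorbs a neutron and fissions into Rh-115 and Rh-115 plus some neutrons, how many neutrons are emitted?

5

Conserve mass number: 235 = 115 + 115 + k, so k = 235 − 230 = 5.
Check atomic number: 90 = 45 + 45 + 0 = 90. ✓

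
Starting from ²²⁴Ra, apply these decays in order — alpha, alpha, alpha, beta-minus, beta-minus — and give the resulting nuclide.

Start: (A, Z) = (224, 88).
After α: (220, 86).
After α: (216, 84).
After α: (212, 82).
After β⁻: (212, 83).
After β⁻: (212, 84).
Z = 84 is polonium.

Po-212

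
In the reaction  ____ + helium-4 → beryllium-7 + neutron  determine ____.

alpha particle

Conserve mass number: A + 4 = 7 + 1, so A = 4.
Conserve atomic number: Z + 2 = 4 + 0, so Z = 2.
A = 4 and Z = 2 is helium-4 — an alpha particle.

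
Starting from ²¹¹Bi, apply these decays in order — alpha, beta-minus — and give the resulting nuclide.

Start: (A, Z) = (211, 83).
After α: (207, 81).
After β⁻: (207, 82).
Z = 82 is lead.

Pb-207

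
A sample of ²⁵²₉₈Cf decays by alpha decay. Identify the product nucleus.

Alpha decay: mass number changes by -4, atomic number by -2.
A: 252 − 4 = 248; Z: 98 − 2 = 96.
Z = 96 is curium, so the daughter is ²⁴⁸₉₆Cm.

Cm-248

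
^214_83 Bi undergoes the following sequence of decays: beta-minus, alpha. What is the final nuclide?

Pb-210

Start: (A, Z) = (214, 83).
After β⁻: (214, 84).
After α: (210, 82).
Z = 82 is lead.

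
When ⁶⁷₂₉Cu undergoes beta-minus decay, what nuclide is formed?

Beta-minus decay: mass number changes by +0, atomic number by +1.
A: 67 = 67; Z: 29 + 1 = 30.
Z = 30 is zinc, so the daughter is ⁶⁷₃₀Zn.

Zn-67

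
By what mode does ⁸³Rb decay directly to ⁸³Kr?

beta-plus decay or electron capture

ΔA = 83 − 83 = 0; ΔZ = 36 − 37 = -1.
A is unchanged and Z drops by 1 — a proton has become a neutron (β⁺ emission or electron capture).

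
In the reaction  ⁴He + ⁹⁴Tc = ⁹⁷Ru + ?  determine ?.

Conserve mass number: 4 + 94 = 97 + A, so A = 1.
Conserve atomic number: 2 + 43 = 44 + Z, so Z = 1.
A = 1 and Z = 1 is ¹H — a proton.

proton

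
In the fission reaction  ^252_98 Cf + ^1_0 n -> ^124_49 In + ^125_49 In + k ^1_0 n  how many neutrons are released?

Conserve mass number: 253 = 124 + 125 + k, so k = 253 − 249 = 4.
Check atomic number: 98 = 49 + 49 + 0 = 98. ✓

4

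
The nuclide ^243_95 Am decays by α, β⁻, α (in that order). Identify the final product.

U-235

Start: (A, Z) = (243, 95).
After α: (239, 93).
After β⁻: (239, 94).
After α: (235, 92).
Z = 92 is uranium.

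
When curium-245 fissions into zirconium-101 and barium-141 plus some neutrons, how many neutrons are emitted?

3

Conserve mass number: 245 = 101 + 141 + k, so k = 245 − 242 = 3.
Check atomic number: 96 = 40 + 56 + 0 = 96. ✓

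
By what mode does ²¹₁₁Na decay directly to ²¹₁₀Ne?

beta-plus decay or electron capture

ΔA = 21 − 21 = 0; ΔZ = 10 − 11 = -1.
A is unchanged and Z drops by 1 — a proton has become a neutron (β⁺ emission or electron capture).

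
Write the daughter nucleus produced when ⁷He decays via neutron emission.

He-6

Neutron emission: mass number changes by -1, atomic number by +0.
A: 7 − 1 = 6; Z: 2 = 2.
Z = 2 is helium, so the daughter is ⁶He.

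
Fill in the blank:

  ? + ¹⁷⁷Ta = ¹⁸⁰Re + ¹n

alpha particle

Conserve mass number: A + 177 = 180 + 1, so A = 4.
Conserve atomic number: Z + 73 = 75 + 0, so Z = 2.
A = 4 and Z = 2 is ⁴He — an alpha particle.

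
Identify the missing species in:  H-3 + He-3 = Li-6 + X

gamma ray

Conserve mass number: 3 + 3 = 6 + A, so A = 0.
Conserve atomic number: 1 + 2 = 3 + Z, so Z = 0.
A = 0 and Z = 0 is γ — a gamma ray.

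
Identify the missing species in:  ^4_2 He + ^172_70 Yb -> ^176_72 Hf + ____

gamma ray

Conserve mass number: 4 + 172 = 176 + A, so A = 0.
Conserve atomic number: 2 + 70 = 72 + Z, so Z = 0.
A = 0 and Z = 0 is ^0_0 γ — a gamma ray.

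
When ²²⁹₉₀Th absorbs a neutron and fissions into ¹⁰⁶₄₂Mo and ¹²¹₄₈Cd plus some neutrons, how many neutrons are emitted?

3

Conserve mass number: 230 = 106 + 121 + k, so k = 230 − 227 = 3.
Check atomic number: 90 = 42 + 48 + 0 = 90. ✓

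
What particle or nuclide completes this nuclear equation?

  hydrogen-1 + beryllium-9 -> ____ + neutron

B-9

Conserve mass number: 1 + 9 = A + 1, so A = 9.
Conserve atomic number: 1 + 4 = Z + 0, so Z = 5.
Z = 5 is boron, so the species is boron-9.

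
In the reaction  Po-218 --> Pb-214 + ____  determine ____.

alpha particle

Conserve mass number: 218 = 214 + A, so A = 4.
Conserve atomic number: 84 = 82 + Z, so Z = 2.
A = 4 and Z = 2 is He-4 — an alpha particle.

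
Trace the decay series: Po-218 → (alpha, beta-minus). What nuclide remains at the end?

Bi-214

Start: (A, Z) = (218, 84).
After α: (214, 82).
After β⁻: (214, 83).
Z = 83 is bismuth.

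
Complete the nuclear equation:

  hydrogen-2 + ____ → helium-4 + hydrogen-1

He-3

Conserve mass number: 2 + A = 4 + 1, so A = 3.
Conserve atomic number: 1 + Z = 2 + 1, so Z = 2.
Z = 2 is helium, so the species is helium-3.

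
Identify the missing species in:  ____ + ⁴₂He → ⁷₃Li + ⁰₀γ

triton

Conserve mass number: A + 4 = 7 + 0, so A = 3.
Conserve atomic number: Z + 2 = 3 + 0, so Z = 1.
A = 3 and Z = 1 is ³₁H — a triton.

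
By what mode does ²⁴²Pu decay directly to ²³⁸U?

alpha decay

ΔA = 238 − 242 = -4; ΔZ = 92 − 94 = -2.
A drops by 4 and Z drops by 2 — the signature of alpha emission.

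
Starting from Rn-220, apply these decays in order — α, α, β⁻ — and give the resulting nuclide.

Start: (A, Z) = (220, 86).
After α: (216, 84).
After α: (212, 82).
After β⁻: (212, 83).
Z = 83 is bismuth.

Bi-212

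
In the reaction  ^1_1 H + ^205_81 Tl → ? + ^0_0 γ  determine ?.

Pb-206

Conserve mass number: 1 + 205 = A + 0, so A = 206.
Conserve atomic number: 1 + 81 = Z + 0, so Z = 82.
Z = 82 is lead, so the species is ^206_82 Pb.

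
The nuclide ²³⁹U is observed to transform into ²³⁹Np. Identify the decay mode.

ΔA = 239 − 239 = 0; ΔZ = 93 − 92 = +1.
A is unchanged and Z rises by 1 — a neutron has become a proton (β⁻ decay).

beta-minus decay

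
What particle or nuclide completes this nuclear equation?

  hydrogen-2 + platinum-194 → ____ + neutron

Conserve mass number: 2 + 194 = A + 1, so A = 195.
Conserve atomic number: 1 + 78 = Z + 0, so Z = 79.
Z = 79 is gold, so the species is gold-195.

Au-195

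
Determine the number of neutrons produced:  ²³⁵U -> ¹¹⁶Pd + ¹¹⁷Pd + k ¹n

2

Conserve mass number: 235 = 116 + 117 + k, so k = 235 − 233 = 2.
Check atomic number: 92 = 46 + 46 + 0 = 92. ✓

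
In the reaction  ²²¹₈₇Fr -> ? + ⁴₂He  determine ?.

Conserve mass number: 221 = A + 4, so A = 217.
Conserve atomic number: 87 = Z + 2, so Z = 85.
Z = 85 is astatine, so the species is ²¹⁷₈₅At.

At-217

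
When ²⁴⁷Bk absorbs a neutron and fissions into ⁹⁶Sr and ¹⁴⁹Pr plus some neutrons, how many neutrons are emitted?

3

Conserve mass number: 248 = 96 + 149 + k, so k = 248 − 245 = 3.
Check atomic number: 97 = 38 + 59 + 0 = 97. ✓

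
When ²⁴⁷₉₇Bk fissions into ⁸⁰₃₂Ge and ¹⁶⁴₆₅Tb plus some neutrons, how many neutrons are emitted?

Conserve mass number: 247 = 80 + 164 + k, so k = 247 − 244 = 3.
Check atomic number: 97 = 32 + 65 + 0 = 97. ✓

3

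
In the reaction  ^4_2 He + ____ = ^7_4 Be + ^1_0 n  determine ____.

alpha particle

Conserve mass number: 4 + A = 7 + 1, so A = 4.
Conserve atomic number: 2 + Z = 4 + 0, so Z = 2.
A = 4 and Z = 2 is ^4_2 He — an alpha particle.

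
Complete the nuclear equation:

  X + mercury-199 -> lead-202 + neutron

Conserve mass number: A + 199 = 202 + 1, so A = 4.
Conserve atomic number: Z + 80 = 82 + 0, so Z = 2.
A = 4 and Z = 2 is helium-4 — an alpha particle.

alpha particle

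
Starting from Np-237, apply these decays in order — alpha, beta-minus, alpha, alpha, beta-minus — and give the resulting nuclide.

Start: (A, Z) = (237, 93).
After α: (233, 91).
After β⁻: (233, 92).
After α: (229, 90).
After α: (225, 88).
After β⁻: (225, 89).
Z = 89 is actinium.

Ac-225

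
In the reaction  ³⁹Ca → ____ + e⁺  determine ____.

K-39

Conserve mass number: 39 = A + 0, so A = 39.
Conserve atomic number: 20 = Z + 1, so Z = 19.
Z = 19 is potassium, so the species is ³⁹K.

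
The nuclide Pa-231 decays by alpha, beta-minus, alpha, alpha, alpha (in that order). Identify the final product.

Po-215

Start: (A, Z) = (231, 91).
After α: (227, 89).
After β⁻: (227, 90).
After α: (223, 88).
After α: (219, 86).
After α: (215, 84).
Z = 84 is polonium.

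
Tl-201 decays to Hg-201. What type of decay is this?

beta-plus decay or electron capture

ΔA = 201 − 201 = 0; ΔZ = 80 − 81 = -1.
A is unchanged and Z drops by 1 — a proton has become a neutron (β⁺ emission or electron capture).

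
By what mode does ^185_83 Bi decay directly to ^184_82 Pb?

ΔA = 184 − 185 = -1; ΔZ = 82 − 83 = -1.
A drops by 1 and Z drops by 1 — a proton was emitted.

proton emission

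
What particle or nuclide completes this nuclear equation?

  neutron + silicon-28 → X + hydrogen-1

Conserve mass number: 1 + 28 = A + 1, so A = 28.
Conserve atomic number: 0 + 14 = Z + 1, so Z = 13.
Z = 13 is aluminium, so the species is aluminium-28.

Al-28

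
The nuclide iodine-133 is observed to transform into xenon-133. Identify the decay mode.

beta-minus decay

ΔA = 133 − 133 = 0; ΔZ = 54 − 53 = +1.
A is unchanged and Z rises by 1 — a neutron has become a proton (β⁻ decay).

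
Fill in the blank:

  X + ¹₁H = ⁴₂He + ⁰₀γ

Conserve mass number: A + 1 = 4 + 0, so A = 3.
Conserve atomic number: Z + 1 = 2 + 0, so Z = 1.
A = 3 and Z = 1 is ³₁H — a triton.

triton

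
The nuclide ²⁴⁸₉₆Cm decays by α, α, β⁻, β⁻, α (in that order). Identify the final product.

U-236

Start: (A, Z) = (248, 96).
After α: (244, 94).
After α: (240, 92).
After β⁻: (240, 93).
After β⁻: (240, 94).
After α: (236, 92).
Z = 92 is uranium.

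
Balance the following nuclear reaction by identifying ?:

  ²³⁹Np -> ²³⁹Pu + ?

beta-minus particle

Conserve mass number: 239 = 239 + A, so A = 0.
Conserve atomic number: 93 = 94 + Z, so Z = -1.
A = 0 and Z = -1 is e⁻ — a beta-minus particle.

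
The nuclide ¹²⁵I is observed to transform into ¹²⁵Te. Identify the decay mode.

ΔA = 125 − 125 = 0; ΔZ = 52 − 53 = -1.
A is unchanged and Z drops by 1 — a proton has become a neutron (β⁺ emission or electron capture).

beta-plus decay or electron capture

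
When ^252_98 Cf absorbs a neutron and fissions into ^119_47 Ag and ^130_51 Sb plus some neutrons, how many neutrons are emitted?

Conserve mass number: 253 = 119 + 130 + k, so k = 253 − 249 = 4.
Check atomic number: 98 = 47 + 51 + 0 = 98. ✓

4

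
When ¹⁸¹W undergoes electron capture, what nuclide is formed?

Electron capture: mass number changes by +0, atomic number by -1.
A: 181 = 181; Z: 74 − 1 = 73.
Z = 73 is tantalum, so the daughter is ¹⁸¹Ta.

Ta-181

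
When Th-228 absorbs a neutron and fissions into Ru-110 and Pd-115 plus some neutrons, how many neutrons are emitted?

Conserve mass number: 229 = 110 + 115 + k, so k = 229 − 225 = 4.
Check atomic number: 90 = 44 + 46 + 0 = 90. ✓

4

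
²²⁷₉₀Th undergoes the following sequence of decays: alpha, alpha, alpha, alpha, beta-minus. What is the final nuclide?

Bi-211

Start: (A, Z) = (227, 90).
After α: (223, 88).
After α: (219, 86).
After α: (215, 84).
After α: (211, 82).
After β⁻: (211, 83).
Z = 83 is bismuth.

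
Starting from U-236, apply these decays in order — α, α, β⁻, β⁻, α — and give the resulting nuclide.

Start: (A, Z) = (236, 92).
After α: (232, 90).
After α: (228, 88).
After β⁻: (228, 89).
After β⁻: (228, 90).
After α: (224, 88).
Z = 88 is radium.

Ra-224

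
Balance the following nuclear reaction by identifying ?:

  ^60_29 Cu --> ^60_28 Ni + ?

positron

Conserve mass number: 60 = 60 + A, so A = 0.
Conserve atomic number: 29 = 28 + Z, so Z = 1.
A = 0 and Z = 1 is ^0_1 e — a positron.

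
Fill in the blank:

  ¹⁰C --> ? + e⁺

Conserve mass number: 10 = A + 0, so A = 10.
Conserve atomic number: 6 = Z + 1, so Z = 5.
Z = 5 is boron, so the species is ¹⁰B.

B-10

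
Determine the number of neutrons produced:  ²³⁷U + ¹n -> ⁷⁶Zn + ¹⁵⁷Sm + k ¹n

Conserve mass number: 238 = 76 + 157 + k, so k = 238 − 233 = 5.
Check atomic number: 92 = 30 + 62 + 0 = 92. ✓

5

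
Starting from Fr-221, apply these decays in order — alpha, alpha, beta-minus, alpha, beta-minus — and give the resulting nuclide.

Bi-209

Start: (A, Z) = (221, 87).
After α: (217, 85).
After α: (213, 83).
After β⁻: (213, 84).
After α: (209, 82).
After β⁻: (209, 83).
Z = 83 is bismuth.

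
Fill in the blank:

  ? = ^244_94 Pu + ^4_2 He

Conserve mass number: A = 244 + 4, so A = 248.
Conserve atomic number: Z = 94 + 2, so Z = 96.
Z = 96 is curium, so the species is ^248_96 Cm.

Cm-248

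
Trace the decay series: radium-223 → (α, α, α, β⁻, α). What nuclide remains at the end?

Start: (A, Z) = (223, 88).
After α: (219, 86).
After α: (215, 84).
After α: (211, 82).
After β⁻: (211, 83).
After α: (207, 81).
Z = 81 is thallium.

Tl-207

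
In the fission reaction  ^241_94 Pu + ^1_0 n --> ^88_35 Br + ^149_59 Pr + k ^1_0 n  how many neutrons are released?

Conserve mass number: 242 = 88 + 149 + k, so k = 242 − 237 = 5.
Check atomic number: 94 = 35 + 59 + 0 = 94. ✓

5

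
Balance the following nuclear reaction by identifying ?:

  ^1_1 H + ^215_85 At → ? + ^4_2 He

Po-212

Conserve mass number: 1 + 215 = A + 4, so A = 212.
Conserve atomic number: 1 + 85 = Z + 2, so Z = 84.
Z = 84 is polonium, so the species is ^212_84 Po.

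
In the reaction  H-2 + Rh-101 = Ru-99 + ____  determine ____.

Conserve mass number: 2 + 101 = 99 + A, so A = 4.
Conserve atomic number: 1 + 45 = 44 + Z, so Z = 2.
A = 4 and Z = 2 is He-4 — an alpha particle.

alpha particle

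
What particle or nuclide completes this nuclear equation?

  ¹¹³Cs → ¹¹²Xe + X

Conserve mass number: 113 = 112 + A, so A = 1.
Conserve atomic number: 55 = 54 + Z, so Z = 1.
A = 1 and Z = 1 is ¹H — a proton.

proton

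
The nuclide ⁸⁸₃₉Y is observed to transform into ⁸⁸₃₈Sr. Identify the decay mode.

beta-plus decay or electron capture

ΔA = 88 − 88 = 0; ΔZ = 38 − 39 = -1.
A is unchanged and Z drops by 1 — a proton has become a neutron (β⁺ emission or electron capture).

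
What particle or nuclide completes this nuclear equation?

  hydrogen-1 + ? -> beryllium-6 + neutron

Conserve mass number: 1 + A = 6 + 1, so A = 6.
Conserve atomic number: 1 + Z = 4 + 0, so Z = 3.
Z = 3 is lithium, so the species is lithium-6.

Li-6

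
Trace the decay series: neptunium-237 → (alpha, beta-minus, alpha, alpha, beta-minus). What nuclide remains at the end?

Ac-225

Start: (A, Z) = (237, 93).
After α: (233, 91).
After β⁻: (233, 92).
After α: (229, 90).
After α: (225, 88).
After β⁻: (225, 89).
Z = 89 is actinium.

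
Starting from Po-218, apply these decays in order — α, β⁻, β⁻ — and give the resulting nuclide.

Start: (A, Z) = (218, 84).
After α: (214, 82).
After β⁻: (214, 83).
After β⁻: (214, 84).
Z = 84 is polonium.

Po-214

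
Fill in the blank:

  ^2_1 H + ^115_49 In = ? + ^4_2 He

Conserve mass number: 2 + 115 = A + 4, so A = 113.
Conserve atomic number: 1 + 49 = Z + 2, so Z = 48.
Z = 48 is cadmium, so the species is ^113_48 Cd.

Cd-113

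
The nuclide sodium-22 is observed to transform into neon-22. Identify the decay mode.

beta-plus decay or electron capture

ΔA = 22 − 22 = 0; ΔZ = 10 − 11 = -1.
A is unchanged and Z drops by 1 — a proton has become a neutron (β⁺ emission or electron capture).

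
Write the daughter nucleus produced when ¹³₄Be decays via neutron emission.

Neutron emission: mass number changes by -1, atomic number by +0.
A: 13 − 1 = 12; Z: 4 = 4.
Z = 4 is beryllium, so the daughter is ¹²₄Be.

Be-12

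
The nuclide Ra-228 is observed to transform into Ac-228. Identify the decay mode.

ΔA = 228 − 228 = 0; ΔZ = 89 − 88 = +1.
A is unchanged and Z rises by 1 — a neutron has become a proton (β⁻ decay).

beta-minus decay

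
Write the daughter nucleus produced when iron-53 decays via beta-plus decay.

Beta-plus decay: mass number changes by +0, atomic number by -1.
A: 53 = 53; Z: 26 − 1 = 25.
Z = 25 is manganese, so the daughter is manganese-53.

Mn-53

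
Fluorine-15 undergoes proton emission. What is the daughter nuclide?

Proton emission: mass number changes by -1, atomic number by -1.
A: 15 − 1 = 14; Z: 9 − 1 = 8.
Z = 8 is oxygen, so the daughter is oxygen-14.

O-14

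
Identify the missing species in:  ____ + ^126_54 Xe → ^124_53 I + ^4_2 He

Conserve mass number: A + 126 = 124 + 4, so A = 2.
Conserve atomic number: Z + 54 = 53 + 2, so Z = 1.
A = 2 and Z = 1 is ^2_1 H — a deuteron.

deuteron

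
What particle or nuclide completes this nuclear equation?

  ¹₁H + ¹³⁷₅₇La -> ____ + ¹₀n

Ce-137

Conserve mass number: 1 + 137 = A + 1, so A = 137.
Conserve atomic number: 1 + 57 = Z + 0, so Z = 58.
Z = 58 is cerium, so the species is ¹³⁷₅₈Ce.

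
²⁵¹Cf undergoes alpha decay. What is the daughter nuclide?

Cm-247

Alpha decay: mass number changes by -4, atomic number by -2.
A: 251 − 4 = 247; Z: 98 − 2 = 96.
Z = 96 is curium, so the daughter is ²⁴⁷Cm.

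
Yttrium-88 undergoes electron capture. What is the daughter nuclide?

Sr-88

Electron capture: mass number changes by +0, atomic number by -1.
A: 88 = 88; Z: 39 − 1 = 38.
Z = 38 is strontium, so the daughter is strontium-88.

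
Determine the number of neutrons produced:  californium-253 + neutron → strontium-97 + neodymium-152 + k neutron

Conserve mass number: 254 = 97 + 152 + k, so k = 254 − 249 = 5.
Check atomic number: 98 = 38 + 60 + 0 = 98. ✓

5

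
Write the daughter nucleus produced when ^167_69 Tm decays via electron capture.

Er-167

Electron capture: mass number changes by +0, atomic number by -1.
A: 167 = 167; Z: 69 − 1 = 68.
Z = 68 is erbium, so the daughter is ^167_68 Er.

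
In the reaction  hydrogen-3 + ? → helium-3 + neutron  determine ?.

Conserve mass number: 3 + A = 3 + 1, so A = 1.
Conserve atomic number: 1 + Z = 2 + 0, so Z = 1.
A = 1 and Z = 1 is hydrogen-1 — a proton.

proton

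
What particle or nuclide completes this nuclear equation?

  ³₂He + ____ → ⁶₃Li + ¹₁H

alpha particle

Conserve mass number: 3 + A = 6 + 1, so A = 4.
Conserve atomic number: 2 + Z = 3 + 1, so Z = 2.
A = 4 and Z = 2 is ⁴₂He — an alpha particle.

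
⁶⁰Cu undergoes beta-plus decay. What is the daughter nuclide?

Ni-60

Beta-plus decay: mass number changes by +0, atomic number by -1.
A: 60 = 60; Z: 29 − 1 = 28.
Z = 28 is nickel, so the daughter is ⁶⁰Ni.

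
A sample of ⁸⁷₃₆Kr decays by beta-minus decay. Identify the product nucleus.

Beta-minus decay: mass number changes by +0, atomic number by +1.
A: 87 = 87; Z: 36 + 1 = 37.
Z = 37 is rubidium, so the daughter is ⁸⁷₃₇Rb.

Rb-87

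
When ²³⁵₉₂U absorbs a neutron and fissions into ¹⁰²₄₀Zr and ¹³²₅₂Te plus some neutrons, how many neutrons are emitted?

Conserve mass number: 236 = 102 + 132 + k, so k = 236 − 234 = 2.
Check atomic number: 92 = 40 + 52 + 0 = 92. ✓

2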